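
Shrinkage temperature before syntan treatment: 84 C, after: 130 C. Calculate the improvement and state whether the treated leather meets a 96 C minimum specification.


Improvement = 130 - 84 = 46 C
Spec check: 130 C >= 96 C? Yes


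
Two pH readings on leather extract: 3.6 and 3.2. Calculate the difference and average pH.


Difference = |3.6 - 3.2| = 0.4
Average = (3.6 + 3.2) / 2 = 3.40


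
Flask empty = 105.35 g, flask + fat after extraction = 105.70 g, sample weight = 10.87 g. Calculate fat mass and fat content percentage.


Fat mass = 0.35 g
Fat content = 3.2%


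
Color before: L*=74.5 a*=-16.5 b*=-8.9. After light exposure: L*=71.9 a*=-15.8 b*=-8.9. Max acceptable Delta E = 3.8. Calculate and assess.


dL = -2.6, da = 0.7, db = 0.0
dE = sqrt((-2.6)^2 + (0.7)^2 + (0.0)^2) = 2.69
Max = 3.8
Passes: Yes


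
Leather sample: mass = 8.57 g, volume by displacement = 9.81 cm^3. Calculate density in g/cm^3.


0.874 g/cm^3


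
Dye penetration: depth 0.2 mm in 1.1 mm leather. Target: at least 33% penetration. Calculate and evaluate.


Penetration = 0.2 / 1.1 x 100 = 18.2%
Target: 33%
Meets target: No


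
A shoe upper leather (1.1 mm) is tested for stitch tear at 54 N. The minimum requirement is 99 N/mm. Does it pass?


STS = 49.1 N/mm
Passes: No

STS = 54 / 1.1 = 49.1 N/mm
Minimum required: 99 N/mm
Passes: No


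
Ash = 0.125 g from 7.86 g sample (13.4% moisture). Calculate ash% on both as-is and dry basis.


As-is ash% = 0.125 / 7.86 x 100 = 1.59%
Dry mass = 7.86 x (100 - 13.4) / 100 = 6.80676 g
Dry-basis ash% = 0.125 / 6.80676 x 100 = 1.84%


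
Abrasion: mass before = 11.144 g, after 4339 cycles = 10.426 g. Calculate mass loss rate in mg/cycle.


0.165 mg/cycle

Mass loss = 11.144 - 10.426 = 0.718 g
Rate = 0.718 / 4339 x 1000 = 0.165 mg/cycle


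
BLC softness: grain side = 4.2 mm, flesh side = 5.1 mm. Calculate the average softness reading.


Average = (4.2 + 5.1) / 2
Average = 4.65 mm


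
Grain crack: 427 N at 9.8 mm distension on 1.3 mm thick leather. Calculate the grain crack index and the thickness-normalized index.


Crack index = 43.6 N/mm
Normalized index = 33.5 N/mm per mm


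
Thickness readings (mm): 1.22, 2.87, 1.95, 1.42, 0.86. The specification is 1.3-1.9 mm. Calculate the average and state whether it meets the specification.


Sum = 8.32
Average = 8.32 / 5 = 1.66 mm
Specification range: 1.3 to 1.9 mm
Within spec: Yes


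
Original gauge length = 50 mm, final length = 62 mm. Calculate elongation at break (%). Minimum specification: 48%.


Extension = 62 - 50 = 12 mm
Elongation = 12 / 50 x 100 = 24.0%
Minimum required: 48%
Meets specification: No


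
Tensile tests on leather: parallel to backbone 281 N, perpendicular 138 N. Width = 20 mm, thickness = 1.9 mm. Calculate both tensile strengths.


Parallel = 7.39 N/mm^2
Perpendicular = 3.63 N/mm^2


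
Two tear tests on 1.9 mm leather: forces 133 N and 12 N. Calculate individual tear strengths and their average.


Tear 1 = 70.0 N/mm
Tear 2 = 6.3 N/mm
Average = 38.2 N/mm

Tear 1 = 133 / 1.9 = 70.0 N/mm
Tear 2 = 12 / 1.9 = 6.3 N/mm
Average = (70.0 + 6.3) / 2 = 38.2 N/mm


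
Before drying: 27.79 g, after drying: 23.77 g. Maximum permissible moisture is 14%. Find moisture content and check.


Moisture content = 14.5%
Acceptable: No

MC = (27.79 - 23.77) / 27.79 x 100 = 14.5%
Maximum: 14%
Acceptable: No


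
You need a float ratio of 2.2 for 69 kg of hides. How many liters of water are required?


Water = hide weight x target ratio
Water = 69 x 2.2 = 151.8 L


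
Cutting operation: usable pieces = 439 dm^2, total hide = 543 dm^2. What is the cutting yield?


80.8%


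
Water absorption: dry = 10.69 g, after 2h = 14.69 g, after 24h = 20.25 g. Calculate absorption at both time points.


2h absorption = 37.4%
24h absorption = 89.4%


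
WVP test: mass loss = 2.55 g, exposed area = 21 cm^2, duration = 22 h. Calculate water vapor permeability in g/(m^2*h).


55.19 g/(m^2*h)

WVP = mass_loss / (area x time) x 10000
WVP = 2.55 / (21 x 22) x 10000
WVP = 2.55 / 462 x 10000 = 55.19 g/(m^2*h)


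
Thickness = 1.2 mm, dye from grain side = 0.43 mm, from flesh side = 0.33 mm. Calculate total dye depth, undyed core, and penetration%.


Total dyed = 0.43 + 0.33 = 0.76 mm
Undyed core = 1.2 - 0.76 = 0.44 mm
Penetration = 0.76 / 1.2 x 100 = 63.3%


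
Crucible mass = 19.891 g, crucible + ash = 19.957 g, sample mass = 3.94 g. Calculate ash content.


Ash mass = 19.957 - 19.891 = 0.066 g
Ash% = 0.066 / 3.94 x 100 = 1.68%


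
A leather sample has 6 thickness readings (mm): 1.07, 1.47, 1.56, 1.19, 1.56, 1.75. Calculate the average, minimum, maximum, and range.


Average = 1.43 mm
Min = 1.07 mm
Max = 1.75 mm
Range = 0.68 mm


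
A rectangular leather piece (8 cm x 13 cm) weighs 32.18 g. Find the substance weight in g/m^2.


3094.2 g/m^2

Area = 8 x 13 = 104 cm^2
SW = 32.18 / 104 x 10000 = 3094.2 g/m^2


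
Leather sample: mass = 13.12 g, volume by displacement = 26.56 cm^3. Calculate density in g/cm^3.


Density = mass / volume
Density = 13.12 / 26.56 = 0.494 g/cm^3


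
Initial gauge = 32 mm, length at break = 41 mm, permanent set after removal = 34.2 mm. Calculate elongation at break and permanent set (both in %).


Elongation at break = (41 - 32) / 32 x 100 = 28.1%
Permanent set = (34.2 - 32) / 32 x 100 = 6.9%


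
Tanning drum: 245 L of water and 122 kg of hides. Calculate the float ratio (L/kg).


Float ratio = water / hide weight
Ratio = 245 / 122 = 2.0


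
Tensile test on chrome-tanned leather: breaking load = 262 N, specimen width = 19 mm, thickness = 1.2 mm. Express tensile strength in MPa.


11.49 MPa


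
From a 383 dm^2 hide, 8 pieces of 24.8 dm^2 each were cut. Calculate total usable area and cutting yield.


Total usable = 8 x 24.8 = 198.4 dm^2
Yield = 198.4 / 383 x 100 = 51.8%


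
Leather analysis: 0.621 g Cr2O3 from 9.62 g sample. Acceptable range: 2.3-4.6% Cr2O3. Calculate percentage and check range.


Cr2O3 = 6.46%
Within range: No

Cr2O3% = 0.621 / 9.62 x 100 = 6.46%
Acceptable range: 2.3 to 4.6%
Within range: No


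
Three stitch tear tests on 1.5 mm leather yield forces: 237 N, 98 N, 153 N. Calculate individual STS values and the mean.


STS1 = 158.0 N/mm
STS2 = 65.3 N/mm
STS3 = 102.0 N/mm
Mean = 108.4 N/mm


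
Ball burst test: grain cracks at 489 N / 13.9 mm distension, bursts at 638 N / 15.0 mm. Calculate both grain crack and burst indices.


Crack index = 35.2 N/mm
Burst index = 42.5 N/mm

Crack index = 489 / 13.9 = 35.2 N/mm
Burst index = 638 / 15.0 = 42.5 N/mm


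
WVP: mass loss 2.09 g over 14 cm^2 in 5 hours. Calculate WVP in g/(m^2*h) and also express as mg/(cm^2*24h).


WVP = 2.09 / (14 x 5) x 10000 = 298.57 g/(m^2*h)
Mass loss in mg = 2.09 x 1000 = 2090 mg
Per cm^2 per 24h in mg: 2090 x 24 / (14 x 5) = 50160 / 70 = 716.57 mg/(cm^2*24h)


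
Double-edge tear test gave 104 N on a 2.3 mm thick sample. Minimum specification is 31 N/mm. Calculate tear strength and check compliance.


Tear strength = 45.2 N/mm
Compliant: Yes

Tear strength = 104 / 2.3 = 45.2 N/mm
Required minimum = 31 N/mm
Compliant: Yes


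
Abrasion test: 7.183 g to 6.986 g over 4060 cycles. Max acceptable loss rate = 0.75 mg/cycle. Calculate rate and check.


Loss = 7.183 - 6.986 = 0.197 g
Rate = 0.197 g / 4060 cycles x 1000 = 0.049 mg/cycle
Max = 0.75 mg/cycle
Passes: Yes


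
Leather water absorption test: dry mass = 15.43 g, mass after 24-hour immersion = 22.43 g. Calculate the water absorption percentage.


Water absorbed = 22.43 - 15.43 = 7.00 g
WA% = 7.00 / 15.43 x 100 = 45.4%


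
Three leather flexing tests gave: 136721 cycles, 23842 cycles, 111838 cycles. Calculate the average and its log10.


Average = (136721 + 23842 + 111838) / 3 = 90800 cycles
log10(90800) = 4.96


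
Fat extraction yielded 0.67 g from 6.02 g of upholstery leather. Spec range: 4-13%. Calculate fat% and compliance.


Fat content = 11.1%
Compliant: Yes


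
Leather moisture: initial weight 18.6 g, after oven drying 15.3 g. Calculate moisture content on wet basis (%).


17.7%

Moisture = 18.6 - 15.3 = 3.30 g
MC = 3.30 / 18.6 x 100 = 17.7%


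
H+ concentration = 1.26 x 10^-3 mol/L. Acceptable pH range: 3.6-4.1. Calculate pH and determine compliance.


pH = 2.90
Compliant: No

pH = -log10(1.26 x 10^-3) = 2.90
Range: 3.6 to 4.1
Compliant: No


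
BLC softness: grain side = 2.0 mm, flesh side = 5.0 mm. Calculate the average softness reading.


3.50 mm

Average = (2.0 + 5.0) / 2
Average = 3.50 mm


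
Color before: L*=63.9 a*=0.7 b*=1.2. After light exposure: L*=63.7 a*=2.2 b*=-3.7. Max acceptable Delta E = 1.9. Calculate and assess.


Delta E = 5.13
Passes: No

dL = -0.2, da = 1.5, db = -4.9
dE = sqrt((-0.2)^2 + (1.5)^2 + (-4.9)^2) = 5.13
Max = 1.9
Passes: No


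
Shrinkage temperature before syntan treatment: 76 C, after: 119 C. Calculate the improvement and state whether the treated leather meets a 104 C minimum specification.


Improvement = 43 C
Meets 104 C spec: Yes


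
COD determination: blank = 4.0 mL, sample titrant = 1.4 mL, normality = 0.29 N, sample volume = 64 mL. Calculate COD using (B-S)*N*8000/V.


94.3 mg/L

COD = (4.0 - 1.4) x 0.29 x 8000 / 64
COD = 2.6 x 0.29 x 8000 / 64
COD = 94.3 mg/L


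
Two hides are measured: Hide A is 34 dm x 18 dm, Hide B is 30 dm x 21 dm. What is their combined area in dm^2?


1242 dm^2


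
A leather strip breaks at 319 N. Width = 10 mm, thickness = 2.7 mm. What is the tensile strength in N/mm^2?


Cross-sectional area = 10 x 2.7 = 27.0 mm^2
Tensile strength = 319 / 27.0 = 11.81 N/mm^2


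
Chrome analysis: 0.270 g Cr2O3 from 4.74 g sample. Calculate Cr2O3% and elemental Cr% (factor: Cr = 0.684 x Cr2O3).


Cr2O3% = 0.270 / 4.74 x 100 = 5.70%
Cr% = 5.70 x 0.684 = 3.90%


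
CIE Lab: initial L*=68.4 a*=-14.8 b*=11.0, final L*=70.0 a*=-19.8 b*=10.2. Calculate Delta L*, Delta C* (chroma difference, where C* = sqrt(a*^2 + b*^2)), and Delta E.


Delta L* = 1.6
Delta C* = 3.83
Delta E = 5.31

Delta L* = 70.0 - 68.4 = 1.6
C1* = sqrt((-14.8)^2 + (11.0)^2) = 18.440
C2* = sqrt((-19.8)^2 + (10.2)^2) = 22.273
Delta C* = 22.273 - 18.440 = 3.83
Delta E = sqrt((1.6)^2 + (-5.0)^2 + (-0.8)^2) = 5.31


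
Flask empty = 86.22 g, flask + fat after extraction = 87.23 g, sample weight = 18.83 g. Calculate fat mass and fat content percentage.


Fat mass = 1.01 g
Fat content = 5.4%

Fat mass = 87.23 - 86.22 = 1.01 g
Fat% = 1.01 / 18.83 x 100 = 5.4%


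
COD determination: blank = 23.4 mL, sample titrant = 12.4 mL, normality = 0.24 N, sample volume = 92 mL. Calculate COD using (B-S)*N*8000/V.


229.6 mg/L

COD = (23.4 - 12.4) x 0.24 x 8000 / 92
COD = 11.0 x 0.24 x 8000 / 92
COD = 229.6 mg/L


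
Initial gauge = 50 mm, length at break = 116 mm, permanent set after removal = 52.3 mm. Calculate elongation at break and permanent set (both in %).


Elongation at break = 132.0%
Permanent set = 4.6%

Elongation at break = (116 - 50) / 50 x 100 = 132.0%
Permanent set = (52.3 - 50) / 50 x 100 = 4.6%


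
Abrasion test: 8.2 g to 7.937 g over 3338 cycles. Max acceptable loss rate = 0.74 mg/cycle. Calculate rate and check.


Loss = 8.2 - 7.937 = 0.263 g
Rate = 0.263 g / 3338 cycles x 1000 = 0.079 mg/cycle
Max = 0.74 mg/cycle
Passes: Yes


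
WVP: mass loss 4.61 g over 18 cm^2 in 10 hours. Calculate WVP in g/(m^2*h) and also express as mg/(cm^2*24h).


WVP = 256.11 g/(m^2*h)
Daily rate = 614.67 mg/(cm^2*24h)


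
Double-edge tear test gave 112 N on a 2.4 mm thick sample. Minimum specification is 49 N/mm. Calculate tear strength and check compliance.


Tear strength = 46.7 N/mm
Compliant: No


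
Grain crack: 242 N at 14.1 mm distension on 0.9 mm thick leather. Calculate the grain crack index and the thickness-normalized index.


Crack index = 242 / 14.1 = 17.2 N/mm
Normalized = 17.2 / 0.9 = 19.1 N/mm per mm


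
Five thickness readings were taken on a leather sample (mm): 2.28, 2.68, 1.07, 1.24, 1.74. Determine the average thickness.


Sum = 2.28 + 2.68 + 1.07 + 1.24 + 1.74 = 9.01
Average = 9.01 / 5 = 1.80 mm


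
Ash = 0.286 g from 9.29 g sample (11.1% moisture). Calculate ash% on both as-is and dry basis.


As-is ash = 3.08%
Dry-basis ash = 3.46%

As-is ash% = 0.286 / 9.29 x 100 = 3.08%
Dry mass = 9.29 x (100 - 11.1) / 100 = 8.25881 g
Dry-basis ash% = 0.286 / 8.25881 x 100 = 3.46%


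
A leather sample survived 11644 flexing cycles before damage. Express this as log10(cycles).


4.07


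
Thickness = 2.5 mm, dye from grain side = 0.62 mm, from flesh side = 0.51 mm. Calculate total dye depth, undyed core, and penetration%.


Total dyed = 1.13 mm
Undyed core = 1.37 mm
Penetration = 45.2%

Total dyed = 0.62 + 0.51 = 1.13 mm
Undyed core = 2.5 - 1.13 = 1.37 mm
Penetration = 1.13 / 2.5 x 100 = 45.2%


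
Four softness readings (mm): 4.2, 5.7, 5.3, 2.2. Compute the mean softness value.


4.35 mm

Sum = 4.2 + 5.7 + 5.3 + 2.2
Mean = 17.4 / 4 = 4.35 mm


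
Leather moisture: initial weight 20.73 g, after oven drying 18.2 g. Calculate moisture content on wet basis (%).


Moisture = 20.73 - 18.2 = 2.53 g
MC = 2.53 / 20.73 x 100 = 12.2%


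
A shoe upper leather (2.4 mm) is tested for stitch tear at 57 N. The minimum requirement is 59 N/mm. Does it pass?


STS = 57 / 2.4 = 23.8 N/mm
Minimum required: 59 N/mm
Passes: No


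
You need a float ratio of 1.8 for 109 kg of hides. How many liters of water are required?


196.2 L

Water = hide weight x target ratio
Water = 109 x 1.8 = 196.2 L


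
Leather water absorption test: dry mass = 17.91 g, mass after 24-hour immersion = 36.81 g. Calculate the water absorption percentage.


Water absorbed = 36.81 - 17.91 = 18.90 g
WA% = 18.90 / 17.91 x 100 = 105.5%


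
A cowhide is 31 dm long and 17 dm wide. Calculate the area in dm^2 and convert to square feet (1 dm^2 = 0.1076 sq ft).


Area = 31 x 17 = 527 dm^2
Conversion: 527 x 0.1076 = 56.71 sq ft


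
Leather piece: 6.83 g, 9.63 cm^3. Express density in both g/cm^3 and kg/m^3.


Density = 6.83 / 9.63 = 0.709 g/cm^3
Convert: 0.709 x 1000 = 709 kg/m^3


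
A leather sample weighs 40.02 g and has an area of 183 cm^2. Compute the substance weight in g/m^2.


2186.9 g/m^2


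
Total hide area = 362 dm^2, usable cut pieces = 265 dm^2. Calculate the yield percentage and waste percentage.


Yield = 265 / 362 x 100 = 73.2%
Waste = 362 - 265 = 97 dm^2
Waste% = 100 - 73.2 = 26.8%


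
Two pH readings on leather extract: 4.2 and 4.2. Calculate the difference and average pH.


Difference = |4.2 - 4.2| = 0.0
Average = (4.2 + 4.2) / 2 = 4.20


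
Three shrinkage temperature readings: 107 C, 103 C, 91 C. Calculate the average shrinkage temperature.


100.3 C

Average = (107 + 103 + 91) / 3
Average = 301 / 3 = 100.3 C


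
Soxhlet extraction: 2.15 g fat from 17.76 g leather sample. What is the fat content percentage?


Fat content = 2.15 / 17.76 x 100
Fat = 12.1%


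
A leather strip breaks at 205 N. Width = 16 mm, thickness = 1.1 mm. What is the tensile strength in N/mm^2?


11.65 N/mm^2


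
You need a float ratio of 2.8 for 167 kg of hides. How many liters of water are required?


Water = hide weight x target ratio
Water = 167 x 2.8 = 467.6 L


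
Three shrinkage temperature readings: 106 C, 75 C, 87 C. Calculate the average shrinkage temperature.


89.3 C


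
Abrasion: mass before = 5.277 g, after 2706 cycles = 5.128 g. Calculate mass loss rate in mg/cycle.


Mass loss = 5.277 - 5.128 = 0.149 g
Rate = 0.149 / 2706 x 1000 = 0.055 mg/cycle


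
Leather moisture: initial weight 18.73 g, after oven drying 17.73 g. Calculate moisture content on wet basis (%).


5.3%

Moisture = 18.73 - 17.73 = 1.00 g
MC = 1.00 / 18.73 x 100 = 5.3%


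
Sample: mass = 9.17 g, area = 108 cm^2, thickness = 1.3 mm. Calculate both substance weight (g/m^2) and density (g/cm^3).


SW = 9.17 / 108 x 10000 = 849.1 g/m^2
Volume = 108 x 1.3 / 10 = 14.04 cm^3
Density = 9.17 / 14.04 = 0.653 g/cm^3


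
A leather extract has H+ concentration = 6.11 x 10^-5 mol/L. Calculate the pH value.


pH = 4.21

pH = -log10[H+]
pH = -log10(6.11 x 10^-5) = 4.21


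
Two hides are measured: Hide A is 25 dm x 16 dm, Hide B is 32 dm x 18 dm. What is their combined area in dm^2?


Hide A area = 25 x 16 = 400 dm^2
Hide B area = 32 x 18 = 576 dm^2
Total = 400 + 576 = 976 dm^2


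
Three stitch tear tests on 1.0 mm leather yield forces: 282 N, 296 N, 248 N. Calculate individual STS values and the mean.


STS1 = 282.0 N/mm
STS2 = 296.0 N/mm
STS3 = 248.0 N/mm
Mean = 275.3 N/mm

STS1 = 282 / 1.0 = 282.0 N/mm
STS2 = 296 / 1.0 = 296.0 N/mm
STS3 = 248 / 1.0 = 248.0 N/mm
Mean = (282.0 + 296.0 + 248.0) / 3 = 275.3 N/mm


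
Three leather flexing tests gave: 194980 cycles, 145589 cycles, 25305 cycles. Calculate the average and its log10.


Average = 121958 cycles
log10 = 5.09

Average = (194980 + 145589 + 25305) / 3 = 121958 cycles
log10(121958) = 5.09


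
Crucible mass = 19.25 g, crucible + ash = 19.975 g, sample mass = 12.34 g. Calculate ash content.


Ash mass = 0.725 g
Ash content = 5.88%

Ash mass = 19.975 - 19.25 = 0.725 g
Ash% = 0.725 / 12.34 x 100 = 5.88%


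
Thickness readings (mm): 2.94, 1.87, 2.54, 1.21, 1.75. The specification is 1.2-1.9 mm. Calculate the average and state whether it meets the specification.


Sum = 10.31
Average = 10.31 / 5 = 2.06 mm
Specification range: 1.2 to 1.9 mm
Within spec: No


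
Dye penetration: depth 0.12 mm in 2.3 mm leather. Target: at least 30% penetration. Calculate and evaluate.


Penetration = 5.2%
Meets target: No

Penetration = 0.12 / 2.3 x 100 = 5.2%
Target: 30%
Meets target: No


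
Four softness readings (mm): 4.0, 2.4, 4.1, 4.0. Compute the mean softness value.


Sum = 4.0 + 2.4 + 4.1 + 4.0
Mean = 14.5 / 4 = 3.63 mm


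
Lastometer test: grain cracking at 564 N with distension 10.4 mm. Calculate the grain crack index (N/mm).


54.2 N/mm

Grain crack index = force / distension
Index = 564 / 10.4 = 54.2 N/mm


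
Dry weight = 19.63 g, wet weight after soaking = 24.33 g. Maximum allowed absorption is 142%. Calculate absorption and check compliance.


WA = (24.33 - 19.63) / 19.63 x 100 = 23.9%
Maximum allowed: 142%
Compliant: Yes


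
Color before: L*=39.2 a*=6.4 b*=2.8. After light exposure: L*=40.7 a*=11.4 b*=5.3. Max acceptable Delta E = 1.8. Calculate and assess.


dL = 1.5, da = 5.0, db = 2.5
dE = sqrt((1.5)^2 + (5.0)^2 + (2.5)^2) = 5.79
Max = 1.8
Passes: No


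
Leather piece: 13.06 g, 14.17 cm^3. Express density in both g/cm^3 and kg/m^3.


Density = 13.06 / 14.17 = 0.922 g/cm^3
Convert: 0.922 x 1000 = 922 kg/m^3


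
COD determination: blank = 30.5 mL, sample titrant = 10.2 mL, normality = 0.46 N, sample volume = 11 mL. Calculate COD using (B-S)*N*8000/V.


6791.3 mg/L

COD = (30.5 - 10.2) x 0.46 x 8000 / 11
COD = 20.3 x 0.46 x 8000 / 11
COD = 6791.3 mg/L


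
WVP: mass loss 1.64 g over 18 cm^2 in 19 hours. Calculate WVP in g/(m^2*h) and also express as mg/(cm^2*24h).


WVP = 47.95 g/(m^2*h)
Daily rate = 115.09 mg/(cm^2*24h)


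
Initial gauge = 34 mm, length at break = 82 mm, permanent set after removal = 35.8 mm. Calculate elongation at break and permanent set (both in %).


Elongation at break = 141.2%
Permanent set = 5.3%

Elongation at break = (82 - 34) / 34 x 100 = 141.2%
Permanent set = (35.8 - 34) / 34 x 100 = 5.3%


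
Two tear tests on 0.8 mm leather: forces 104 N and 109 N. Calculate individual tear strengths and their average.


Tear 1 = 104 / 0.8 = 130.0 N/mm
Tear 2 = 109 / 0.8 = 136.3 N/mm
Average = (130.0 + 136.3) / 2 = 133.2 N/mm


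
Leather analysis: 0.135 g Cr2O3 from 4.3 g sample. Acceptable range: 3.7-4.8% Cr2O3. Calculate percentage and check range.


Cr2O3 = 3.14%
Within range: No

Cr2O3% = 0.135 / 4.3 x 100 = 3.14%
Acceptable range: 3.7 to 4.8%
Within range: No


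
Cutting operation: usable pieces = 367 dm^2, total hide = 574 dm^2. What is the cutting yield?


Yield = usable / total x 100
Yield = 367 / 574 x 100 = 63.9%


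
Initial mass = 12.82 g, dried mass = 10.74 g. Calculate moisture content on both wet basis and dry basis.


Wet basis = 16.2%
Dry basis = 19.4%

Moisture lost = 12.82 - 10.74 = 2.08 g
Wet basis MC = 2.08 / 12.82 x 100 = 16.2%
Dry basis MC = 2.08 / 10.74 x 100 = 19.4%


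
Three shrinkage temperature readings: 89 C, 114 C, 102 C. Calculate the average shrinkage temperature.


Average = (89 + 114 + 102) / 3
Average = 305 / 3 = 101.7 C


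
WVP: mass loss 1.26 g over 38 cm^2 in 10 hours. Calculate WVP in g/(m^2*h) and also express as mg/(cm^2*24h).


WVP = 33.16 g/(m^2*h)
Daily rate = 79.58 mg/(cm^2*24h)

WVP = 1.26 / (38 x 10) x 10000 = 33.16 g/(m^2*h)
Mass loss in mg = 1.26 x 1000 = 1260 mg
Per cm^2 per 24h in mg: 1260 x 24 / (38 x 10) = 30240 / 380 = 79.58 mg/(cm^2*24h)


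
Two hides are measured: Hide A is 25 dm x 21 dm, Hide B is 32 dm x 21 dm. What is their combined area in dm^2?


1197 dm^2

Hide A area = 25 x 21 = 525 dm^2
Hide B area = 32 x 21 = 672 dm^2
Total = 525 + 672 = 1197 dm^2


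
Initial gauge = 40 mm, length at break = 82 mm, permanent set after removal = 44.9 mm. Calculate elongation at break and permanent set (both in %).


Elongation at break = 105.0%
Permanent set = 12.3%

Elongation at break = (82 - 40) / 40 x 100 = 105.0%
Permanent set = (44.9 - 40) / 40 x 100 = 12.3%


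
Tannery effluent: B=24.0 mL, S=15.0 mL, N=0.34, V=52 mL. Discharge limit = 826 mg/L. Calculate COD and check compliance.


COD = (24.0 - 15.0) x 0.34 x 8000 / 52 = 470.8 mg/L
Limit: 826 mg/L
Compliant: Yes


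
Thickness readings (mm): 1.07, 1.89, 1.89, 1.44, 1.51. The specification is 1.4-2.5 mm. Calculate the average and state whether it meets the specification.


Sum = 7.80
Average = 7.80 / 5 = 1.56 mm
Specification range: 1.4 to 2.5 mm
Within spec: Yes


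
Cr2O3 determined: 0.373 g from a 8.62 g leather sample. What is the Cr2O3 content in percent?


Cr2O3% = 0.373 / 8.62 x 100
Cr2O3% = 4.33%


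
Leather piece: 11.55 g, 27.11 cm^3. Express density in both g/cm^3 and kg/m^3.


Density = 11.55 / 27.11 = 0.426 g/cm^3
Convert: 0.426 x 1000 = 426 kg/m^3


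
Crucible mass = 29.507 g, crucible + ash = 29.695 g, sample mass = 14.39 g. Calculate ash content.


Ash mass = 0.188 g
Ash content = 1.31%

Ash mass = 29.695 - 29.507 = 0.188 g
Ash% = 0.188 / 14.39 x 100 = 1.31%


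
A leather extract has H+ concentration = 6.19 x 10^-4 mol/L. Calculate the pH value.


pH = 3.21

pH = -log10[H+]
pH = -log10(6.19 x 10^-4) = 3.21


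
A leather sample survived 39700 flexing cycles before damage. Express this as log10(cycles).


log10(39700) = 4.60


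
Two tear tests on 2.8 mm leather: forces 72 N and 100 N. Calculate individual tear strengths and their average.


Tear 1 = 25.7 N/mm
Tear 2 = 35.7 N/mm
Average = 30.7 N/mm

Tear 1 = 72 / 2.8 = 25.7 N/mm
Tear 2 = 100 / 2.8 = 35.7 N/mm
Average = (25.7 + 35.7) / 2 = 30.7 N/mm


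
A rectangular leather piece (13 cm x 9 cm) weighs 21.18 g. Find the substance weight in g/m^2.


Area = 13 x 9 = 117 cm^2
SW = 21.18 / 117 x 10000 = 1810.3 g/m^2


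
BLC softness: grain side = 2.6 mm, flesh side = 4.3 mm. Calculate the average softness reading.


Average = (2.6 + 4.3) / 2
Average = 3.45 mm


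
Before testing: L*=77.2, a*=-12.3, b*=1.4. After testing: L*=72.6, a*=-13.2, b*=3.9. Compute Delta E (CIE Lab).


dL = 72.6 - 77.2 = -4.6
da = -13.2 - (-12.3) = -0.9
db = 3.9 - 1.4 = 2.5
dE = sqrt((-4.6)^2 + (-0.9)^2 + (2.5)^2) = 5.31


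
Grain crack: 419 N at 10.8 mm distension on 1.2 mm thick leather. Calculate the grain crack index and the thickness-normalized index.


Crack index = 419 / 10.8 = 38.8 N/mm
Normalized = 38.8 / 1.2 = 32.3 N/mm per mm


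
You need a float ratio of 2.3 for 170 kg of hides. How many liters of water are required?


391.0 L


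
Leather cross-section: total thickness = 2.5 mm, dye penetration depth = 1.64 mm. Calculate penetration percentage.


65.6%

Penetration% = 1.64 / 2.5 x 100
Penetration = 65.6%


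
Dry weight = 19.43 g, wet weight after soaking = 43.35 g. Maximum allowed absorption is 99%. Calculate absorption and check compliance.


Absorption = 123.1%
Compliant: No

WA = (43.35 - 19.43) / 19.43 x 100 = 123.1%
Maximum allowed: 99%
Compliant: No


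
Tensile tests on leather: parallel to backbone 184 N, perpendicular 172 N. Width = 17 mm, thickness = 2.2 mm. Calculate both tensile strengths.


Parallel = 4.92 N/mm^2
Perpendicular = 4.60 N/mm^2

Area = 17 x 2.2 = 37.4 mm^2
TS (parallel) = 184 / 37.4 = 4.92 N/mm^2
TS (perpendicular) = 172 / 37.4 = 4.60 N/mm^2


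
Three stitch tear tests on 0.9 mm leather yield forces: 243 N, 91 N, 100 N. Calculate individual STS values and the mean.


STS1 = 243 / 0.9 = 270.0 N/mm
STS2 = 91 / 0.9 = 101.1 N/mm
STS3 = 100 / 0.9 = 111.1 N/mm
Mean = (270.0 + 101.1 + 111.1) / 3 = 160.7 N/mm


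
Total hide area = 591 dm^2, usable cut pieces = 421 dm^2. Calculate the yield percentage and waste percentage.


Yield = 421 / 591 x 100 = 71.2%
Waste = 591 - 421 = 170 dm^2
Waste% = 100 - 71.2 = 28.8%


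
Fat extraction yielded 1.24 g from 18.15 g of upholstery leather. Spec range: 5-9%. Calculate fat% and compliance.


Fat% = 1.24 / 18.15 x 100 = 6.8%
Spec range: 5-9%
Compliant: Yes


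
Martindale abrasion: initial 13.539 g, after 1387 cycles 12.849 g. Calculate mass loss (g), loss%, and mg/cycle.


Mass loss = 0.690 g
Loss = 5.10%
Rate = 0.497 mg/cycle


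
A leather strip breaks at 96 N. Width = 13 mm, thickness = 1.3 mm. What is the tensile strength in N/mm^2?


5.68 N/mm^2

Cross-sectional area = 13 x 1.3 = 16.9 mm^2
Tensile strength = 96 / 16.9 = 5.68 N/mm^2


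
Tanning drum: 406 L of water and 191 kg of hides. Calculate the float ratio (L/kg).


2.1

Float ratio = water / hide weight
Ratio = 406 / 191 = 2.1


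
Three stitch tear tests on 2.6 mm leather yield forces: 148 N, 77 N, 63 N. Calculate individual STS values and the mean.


STS1 = 148 / 2.6 = 56.9 N/mm
STS2 = 77 / 2.6 = 29.6 N/mm
STS3 = 63 / 2.6 = 24.2 N/mm
Mean = (56.9 + 29.6 + 24.2) / 3 = 36.9 N/mm


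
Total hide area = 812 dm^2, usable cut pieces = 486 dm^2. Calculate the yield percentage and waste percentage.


Yield = 486 / 812 x 100 = 59.9%
Waste = 812 - 486 = 326 dm^2
Waste% = 100 - 59.9 = 40.1%


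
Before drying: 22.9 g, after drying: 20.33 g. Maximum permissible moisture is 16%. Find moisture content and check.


Moisture content = 11.2%
Acceptable: Yes

MC = (22.9 - 20.33) / 22.9 x 100 = 11.2%
Maximum: 16%
Acceptable: Yes


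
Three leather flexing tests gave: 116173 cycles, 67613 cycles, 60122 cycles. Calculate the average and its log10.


Average = (116173 + 67613 + 60122) / 3 = 81303 cycles
log10(81303) = 4.91


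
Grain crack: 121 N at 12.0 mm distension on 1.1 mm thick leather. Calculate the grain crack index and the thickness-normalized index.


Crack index = 10.1 N/mm
Normalized index = 9.2 N/mm per mm

Crack index = 121 / 12.0 = 10.1 N/mm
Normalized = 10.1 / 1.1 = 9.2 N/mm per mm


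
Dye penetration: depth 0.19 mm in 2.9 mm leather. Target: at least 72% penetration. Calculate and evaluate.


Penetration = 0.19 / 2.9 x 100 = 6.6%
Target: 72%
Meets target: No


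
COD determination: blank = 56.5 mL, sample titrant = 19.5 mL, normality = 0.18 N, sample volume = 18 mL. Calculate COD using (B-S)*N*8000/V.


COD = (56.5 - 19.5) x 0.18 x 8000 / 18
COD = 37.0 x 0.18 x 8000 / 18
COD = 2960.0 mg/L


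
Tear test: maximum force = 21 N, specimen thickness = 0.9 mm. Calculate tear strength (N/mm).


Tear strength = force / thickness
Tear = 21 / 0.9 = 23.3 N/mm


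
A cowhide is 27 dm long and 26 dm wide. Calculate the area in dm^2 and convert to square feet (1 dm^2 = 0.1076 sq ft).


702 dm^2
75.54 sq ft

Area = 27 x 26 = 702 dm^2
Conversion: 702 x 0.1076 = 75.54 sq ft


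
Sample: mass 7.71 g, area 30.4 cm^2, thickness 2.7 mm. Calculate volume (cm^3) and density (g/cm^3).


Volume = 8.208 cm^3
Density = 0.939 g/cm^3


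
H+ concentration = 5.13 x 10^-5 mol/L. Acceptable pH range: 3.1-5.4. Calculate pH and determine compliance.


pH = -log10(5.13 x 10^-5) = 4.29
Range: 3.1 to 5.4
Compliant: Yes


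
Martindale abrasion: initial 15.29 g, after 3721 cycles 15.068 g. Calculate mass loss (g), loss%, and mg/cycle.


Loss = 15.29 - 15.068 = 0.222 g
Loss% = 0.222 / 15.29 x 100 = 1.45%
Rate = 0.222 / 3721 x 1000 = 0.060 mg/cycle


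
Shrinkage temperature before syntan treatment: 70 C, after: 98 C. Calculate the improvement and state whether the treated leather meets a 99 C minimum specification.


Improvement = 28 C
Meets 99 C spec: No


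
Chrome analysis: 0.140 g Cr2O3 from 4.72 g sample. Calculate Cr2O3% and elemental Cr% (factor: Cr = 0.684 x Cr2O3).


Cr2O3 = 2.97%
Cr = 2.03%

Cr2O3% = 0.140 / 4.72 x 100 = 2.97%
Cr% = 2.97 x 0.684 = 2.03%


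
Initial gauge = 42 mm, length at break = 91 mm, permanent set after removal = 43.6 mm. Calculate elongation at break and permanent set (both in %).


Elongation at break = 116.7%
Permanent set = 3.8%


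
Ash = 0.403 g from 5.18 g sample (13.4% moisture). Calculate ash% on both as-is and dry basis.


As-is ash = 7.78%
Dry-basis ash = 8.98%

As-is ash% = 0.403 / 5.18 x 100 = 7.78%
Dry mass = 5.18 x (100 - 13.4) / 100 = 4.48588 g
Dry-basis ash% = 0.403 / 4.48588 x 100 = 8.98%


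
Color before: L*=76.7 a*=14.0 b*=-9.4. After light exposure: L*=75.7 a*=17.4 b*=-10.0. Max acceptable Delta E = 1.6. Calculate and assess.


dL = -1.0, da = 3.4, db = -0.6
dE = sqrt((-1.0)^2 + (3.4)^2 + (-0.6)^2) = 3.59
Max = 1.6
Passes: No


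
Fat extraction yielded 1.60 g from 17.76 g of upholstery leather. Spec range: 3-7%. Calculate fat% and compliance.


Fat content = 9.0%
Compliant: No

Fat% = 1.60 / 17.76 x 100 = 9.0%
Spec range: 3-7%
Compliant: No


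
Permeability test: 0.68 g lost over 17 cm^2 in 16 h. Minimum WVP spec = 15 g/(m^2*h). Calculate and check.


WVP = 0.68 / (17 x 16) x 10000 = 25.00 g/(m^2*h)
Minimum: 15 g/(m^2*h)
Meets spec: Yes


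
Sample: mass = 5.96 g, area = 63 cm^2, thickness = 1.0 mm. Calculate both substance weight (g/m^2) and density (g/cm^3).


SW = 5.96 / 63 x 10000 = 946.0 g/m^2
Volume = 63 x 1.0 / 10 = 6.30 cm^3
Density = 5.96 / 6.30 = 0.946 g/cm^3


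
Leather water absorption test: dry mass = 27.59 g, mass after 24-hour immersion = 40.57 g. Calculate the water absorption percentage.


Water absorbed = 40.57 - 27.59 = 12.98 g
WA% = 12.98 / 27.59 x 100 = 47.0%


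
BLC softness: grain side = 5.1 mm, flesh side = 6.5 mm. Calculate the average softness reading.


Average = (5.1 + 6.5) / 2
Average = 5.80 mm


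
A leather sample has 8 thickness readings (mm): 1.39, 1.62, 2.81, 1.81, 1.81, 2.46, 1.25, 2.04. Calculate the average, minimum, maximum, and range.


Average = 1.90 mm
Min = 1.25 mm
Max = 2.81 mm
Range = 1.56 mm

Sum = 15.19
Average = 15.19 / 8 = 1.90 mm
Minimum = 1.25 mm
Maximum = 2.81 mm
Range = 2.81 - 1.25 = 1.56 mm


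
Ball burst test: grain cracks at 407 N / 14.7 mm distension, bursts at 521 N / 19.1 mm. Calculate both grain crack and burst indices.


Crack index = 27.7 N/mm
Burst index = 27.3 N/mm

Crack index = 407 / 14.7 = 27.7 N/mm
Burst index = 521 / 19.1 = 27.3 N/mm


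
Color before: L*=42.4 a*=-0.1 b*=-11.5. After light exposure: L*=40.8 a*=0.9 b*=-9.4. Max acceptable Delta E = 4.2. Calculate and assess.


Delta E = 2.82
Passes: Yes


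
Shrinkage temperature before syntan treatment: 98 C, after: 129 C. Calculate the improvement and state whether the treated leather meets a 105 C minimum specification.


Improvement = 129 - 98 = 31 C
Spec check: 129 C >= 105 C? Yes


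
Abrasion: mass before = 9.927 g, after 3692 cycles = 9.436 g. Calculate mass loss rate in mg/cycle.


Mass loss = 9.927 - 9.436 = 0.491 g
Rate = 0.491 / 3692 x 1000 = 0.133 mg/cycle


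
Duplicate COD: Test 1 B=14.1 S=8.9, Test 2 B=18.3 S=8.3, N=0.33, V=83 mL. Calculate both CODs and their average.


COD1 = 165.4 mg/L
COD2 = 318.1 mg/L
Average = 241.8 mg/L

COD1 = (14.1 - 8.9) x 0.33 x 8000 / 83 = 165.4 mg/L
COD2 = (18.3 - 8.3) x 0.33 x 8000 / 83 = 318.1 mg/L
Average = (165.4 + 318.1) / 2 = 241.8 mg/L


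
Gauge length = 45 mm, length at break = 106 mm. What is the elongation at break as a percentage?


135.6%


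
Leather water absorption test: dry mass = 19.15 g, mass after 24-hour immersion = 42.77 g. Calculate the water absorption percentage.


123.3%

Water absorbed = 42.77 - 19.15 = 23.62 g
WA% = 23.62 / 19.15 x 100 = 123.3%


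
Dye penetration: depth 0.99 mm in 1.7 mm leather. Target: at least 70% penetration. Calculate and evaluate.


Penetration = 58.2%
Meets target: No


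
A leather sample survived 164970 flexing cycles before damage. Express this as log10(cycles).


log10(164970) = 5.22


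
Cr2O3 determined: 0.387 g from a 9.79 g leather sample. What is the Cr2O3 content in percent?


Cr2O3% = 0.387 / 9.79 x 100
Cr2O3% = 3.95%


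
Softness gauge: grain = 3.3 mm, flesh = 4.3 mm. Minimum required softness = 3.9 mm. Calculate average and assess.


Average softness = 3.80 mm
Meets requirement: No

Average = (3.3 + 4.3) / 2 = 3.80 mm
Minimum = 3.9 mm
Meets requirement: No


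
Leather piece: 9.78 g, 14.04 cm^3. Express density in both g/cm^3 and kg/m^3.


Density = 9.78 / 14.04 = 0.697 g/cm^3
Convert: 0.697 x 1000 = 697 kg/m^3


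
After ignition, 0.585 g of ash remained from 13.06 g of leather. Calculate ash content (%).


4.48%

Ash% = 0.585 / 13.06 x 100
Ash% = 4.48%


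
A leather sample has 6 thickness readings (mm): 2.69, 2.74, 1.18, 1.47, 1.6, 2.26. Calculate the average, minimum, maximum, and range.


Sum = 11.94
Average = 11.94 / 6 = 1.99 mm
Minimum = 1.18 mm
Maximum = 2.74 mm
Range = 2.74 - 1.18 = 1.56 mm


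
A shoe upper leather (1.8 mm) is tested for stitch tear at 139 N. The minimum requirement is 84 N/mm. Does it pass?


STS = 77.2 N/mm
Passes: No

STS = 139 / 1.8 = 77.2 N/mm
Minimum required: 84 N/mm
Passes: No


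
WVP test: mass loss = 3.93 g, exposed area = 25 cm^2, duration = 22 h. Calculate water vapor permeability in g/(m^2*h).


71.45 g/(m^2*h)

WVP = mass_loss / (area x time) x 10000
WVP = 3.93 / (25 x 22) x 10000
WVP = 3.93 / 550 x 10000 = 71.45 g/(m^2*h)


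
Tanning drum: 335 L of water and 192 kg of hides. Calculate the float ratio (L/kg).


1.7

Float ratio = water / hide weight
Ratio = 335 / 192 = 1.7


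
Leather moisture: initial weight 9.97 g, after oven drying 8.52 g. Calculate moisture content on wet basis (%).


14.5%


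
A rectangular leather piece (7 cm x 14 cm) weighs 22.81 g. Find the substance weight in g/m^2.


2327.6 g/m^2

Area = 7 x 14 = 98 cm^2
SW = 22.81 / 98 x 10000 = 2327.6 g/m^2


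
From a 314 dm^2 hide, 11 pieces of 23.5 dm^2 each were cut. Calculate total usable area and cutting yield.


Total usable = 11 x 23.5 = 258.5 dm^2
Yield = 258.5 / 314 x 100 = 82.3%


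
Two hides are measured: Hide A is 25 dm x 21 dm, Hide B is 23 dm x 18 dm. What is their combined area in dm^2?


939 dm^2


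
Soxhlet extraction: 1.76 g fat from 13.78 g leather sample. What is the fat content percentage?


Fat content = 1.76 / 13.78 x 100
Fat = 12.8%


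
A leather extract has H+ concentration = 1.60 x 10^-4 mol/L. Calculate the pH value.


pH = 3.80

pH = -log10[H+]
pH = -log10(1.60 x 10^-4) = 3.80


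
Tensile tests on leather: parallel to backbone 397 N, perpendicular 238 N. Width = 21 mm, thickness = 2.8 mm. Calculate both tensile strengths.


Parallel = 6.75 N/mm^2
Perpendicular = 4.05 N/mm^2


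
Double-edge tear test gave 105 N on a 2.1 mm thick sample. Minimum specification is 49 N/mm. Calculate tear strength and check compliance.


Tear strength = 105 / 2.1 = 50.0 N/mm
Required minimum = 49 N/mm
Compliant: Yes


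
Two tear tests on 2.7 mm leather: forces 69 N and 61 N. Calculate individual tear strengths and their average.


Tear 1 = 25.6 N/mm
Tear 2 = 22.6 N/mm
Average = 24.1 N/mm

Tear 1 = 69 / 2.7 = 25.6 N/mm
Tear 2 = 61 / 2.7 = 22.6 N/mm
Average = (25.6 + 22.6) / 2 = 24.1 N/mm


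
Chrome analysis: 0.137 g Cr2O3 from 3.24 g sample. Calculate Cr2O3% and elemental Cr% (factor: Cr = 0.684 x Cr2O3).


Cr2O3% = 0.137 / 3.24 x 100 = 4.23%
Cr% = 4.23 x 0.684 = 2.89%


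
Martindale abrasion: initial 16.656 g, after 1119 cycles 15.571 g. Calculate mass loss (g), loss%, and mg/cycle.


Mass loss = 1.085 g
Loss = 6.51%
Rate = 0.970 mg/cycle


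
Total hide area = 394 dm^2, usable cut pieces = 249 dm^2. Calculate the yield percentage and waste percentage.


Yield = 249 / 394 x 100 = 63.2%
Waste = 394 - 249 = 145 dm^2
Waste% = 100 - 63.2 = 36.8%


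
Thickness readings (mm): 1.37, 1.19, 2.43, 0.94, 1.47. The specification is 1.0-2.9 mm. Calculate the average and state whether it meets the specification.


Average = 1.48 mm
Within specification: Yes

Sum = 7.40
Average = 7.40 / 5 = 1.48 mm
Specification range: 1.0 to 2.9 mm
Within spec: Yes


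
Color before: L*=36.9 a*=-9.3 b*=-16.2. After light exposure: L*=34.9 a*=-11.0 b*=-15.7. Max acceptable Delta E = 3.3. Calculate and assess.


Delta E = 2.67
Passes: Yes

dL = -2.0, da = -1.7, db = 0.5
dE = sqrt((-2.0)^2 + (-1.7)^2 + (0.5)^2) = 2.67
Max = 3.3
Passes: Yes


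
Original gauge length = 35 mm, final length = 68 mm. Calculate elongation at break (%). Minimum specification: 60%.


Elongation = 94.3%
Meets spec: Yes


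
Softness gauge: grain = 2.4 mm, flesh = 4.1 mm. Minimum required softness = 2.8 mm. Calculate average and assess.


Average softness = 3.25 mm
Meets requirement: Yes


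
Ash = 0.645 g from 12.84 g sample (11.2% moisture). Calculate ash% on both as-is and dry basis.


As-is ash% = 0.645 / 12.84 x 100 = 5.02%
Dry mass = 12.84 x (100 - 11.2) / 100 = 11.40192 g
Dry-basis ash% = 0.645 / 11.40192 x 100 = 5.66%


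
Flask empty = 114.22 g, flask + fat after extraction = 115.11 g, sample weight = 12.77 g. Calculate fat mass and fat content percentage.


Fat mass = 115.11 - 114.22 = 0.89 g
Fat% = 0.89 / 12.77 x 100 = 7.0%


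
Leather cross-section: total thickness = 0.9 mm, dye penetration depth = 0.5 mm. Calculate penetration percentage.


55.6%


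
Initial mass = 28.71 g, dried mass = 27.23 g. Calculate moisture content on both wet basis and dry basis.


Moisture lost = 28.71 - 27.23 = 1.48 g
Wet basis MC = 1.48 / 28.71 x 100 = 5.2%
Dry basis MC = 1.48 / 27.23 x 100 = 5.4%


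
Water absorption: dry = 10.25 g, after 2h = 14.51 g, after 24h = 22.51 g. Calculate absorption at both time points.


WA (2h) = (14.51 - 10.25) / 10.25 x 100 = 41.6%
WA (24h) = (22.51 - 10.25) / 10.25 x 100 = 119.6%


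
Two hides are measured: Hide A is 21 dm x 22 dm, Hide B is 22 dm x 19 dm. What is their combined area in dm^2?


880 dm^2

Hide A area = 21 x 22 = 462 dm^2
Hide B area = 22 x 19 = 418 dm^2
Total = 462 + 418 = 880 dm^2


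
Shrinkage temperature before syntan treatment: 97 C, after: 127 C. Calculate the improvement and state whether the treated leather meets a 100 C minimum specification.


Improvement = 30 C
Meets 100 C spec: Yes


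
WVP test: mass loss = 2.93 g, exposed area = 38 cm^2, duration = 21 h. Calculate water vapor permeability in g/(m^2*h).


36.72 g/(m^2*h)

WVP = mass_loss / (area x time) x 10000
WVP = 2.93 / (38 x 21) x 10000
WVP = 2.93 / 798 x 10000 = 36.72 g/(m^2*h)


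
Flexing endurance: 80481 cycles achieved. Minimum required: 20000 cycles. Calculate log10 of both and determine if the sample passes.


log10(80481) = 4.91
log10(20000) = 4.30
Passes: Yes
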